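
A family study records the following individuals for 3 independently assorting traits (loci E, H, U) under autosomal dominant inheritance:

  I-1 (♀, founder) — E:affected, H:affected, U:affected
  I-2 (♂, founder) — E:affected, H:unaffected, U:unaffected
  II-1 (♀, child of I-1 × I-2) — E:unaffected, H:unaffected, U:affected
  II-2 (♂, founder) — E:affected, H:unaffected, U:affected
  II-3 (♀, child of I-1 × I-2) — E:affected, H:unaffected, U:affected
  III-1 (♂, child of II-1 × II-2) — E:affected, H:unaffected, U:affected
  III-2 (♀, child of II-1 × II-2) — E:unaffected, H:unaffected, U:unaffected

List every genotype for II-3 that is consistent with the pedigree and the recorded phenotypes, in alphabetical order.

II-3 ∈ {EE hh Uu, Ee hh Uu}

E/I-1 aff ·: Ee
E/I-2 aff ·: Ee
E/II-1 un I-1×I-2: ee
E/II-2 aff ·: Ee
E/II-3 aff I-1×I-2: Ee|EE
E/III-1 aff II-1×II-2: Ee
E/III-2 un II-1×II-2: ee
⇒ E over [I-1,I-2,II-1,II-2,II-3,III-1,III-2]: 2 consistent
H/I-1 aff ·: Hh
H/I-2 un ·: hh
H/II-1 un I-1×I-2: hh
H/II-2 un ·: hh
H/II-3 un I-1×I-2: hh
H/III-1 un II-1×II-2: hh
H/III-2 un II-1×II-2: hh
⇒ H over [I-1,I-2,II-1,II-2,II-3,III-1,III-2]: 1 consistent
U/I-1 aff ·: Uu|UU
U/I-2 un ·: uu
U/II-1 aff I-1×I-2: Uu
U/II-2 aff ·: Uu
U/II-3 aff I-1×I-2: Uu
U/III-1 aff II-1×II-2: Uu|UU
U/III-2 un II-1×II-2: uu
⇒ U over [I-1,I-2,II-1,II-2,II-3,III-1,III-2]: 4 consistent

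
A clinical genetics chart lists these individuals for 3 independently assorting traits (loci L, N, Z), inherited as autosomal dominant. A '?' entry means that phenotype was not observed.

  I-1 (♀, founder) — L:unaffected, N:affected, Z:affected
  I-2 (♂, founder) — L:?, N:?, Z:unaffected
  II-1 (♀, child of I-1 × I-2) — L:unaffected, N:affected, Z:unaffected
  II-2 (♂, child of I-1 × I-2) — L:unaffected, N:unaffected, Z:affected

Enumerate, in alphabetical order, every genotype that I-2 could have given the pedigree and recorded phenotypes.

I-2 ∈ {Ll Nn zz, Ll nn zz, ll Nn zz, ll nn zz}

L/I-1 un ·: ll
L/I-2 ? ·: ll|Ll
L/II-1 un I-1×I-2: ll
L/II-2 un I-1×I-2: ll
⇒ L over [I-1,I-2,II-1,II-2]: 2 consistent
N/I-1 aff ·: Nn
N/I-2 ? ·: nn|Nn
N/II-1 aff I-1×I-2: Nn|NN
N/II-2 un I-1×I-2: nn
⇒ N over [I-1,I-2,II-1,II-2]: 3 consistent
Z/I-1 aff ·: Zz
Z/I-2 un ·: zz
Z/II-1 un I-1×I-2: zz
Z/II-2 aff I-1×I-2: Zz
⇒ Z over [I-1,I-2,II-1,II-2]: 1 consistent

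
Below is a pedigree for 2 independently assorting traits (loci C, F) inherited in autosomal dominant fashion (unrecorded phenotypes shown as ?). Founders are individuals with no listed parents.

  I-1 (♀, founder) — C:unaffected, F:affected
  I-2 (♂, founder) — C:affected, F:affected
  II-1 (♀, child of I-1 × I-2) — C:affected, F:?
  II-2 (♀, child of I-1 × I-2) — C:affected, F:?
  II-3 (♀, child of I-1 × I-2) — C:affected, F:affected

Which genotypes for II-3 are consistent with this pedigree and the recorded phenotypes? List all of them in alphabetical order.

II-3 ∈ {Cc FF, Cc Ff}

C/I-1 un ·: cc
C/I-2 aff ·: Cc|CC
C/II-1 aff I-1×I-2: Cc
C/II-2 aff I-1×I-2: Cc
C/II-3 aff I-1×I-2: Cc
⇒ C over [I-1,I-2,II-1,II-2,II-3]: 2 consistent
F/I-1 aff ·: Ff|FF
F/I-2 aff ·: Ff|FF
F/II-1 ? I-1×I-2: ff|Ff|FF
F/II-2 ? I-1×I-2: ff|Ff|FF
F/II-3 aff I-1×I-2: Ff|FF
⇒ F over [I-1,I-2,II-1,II-2,II-3]: 35 consistent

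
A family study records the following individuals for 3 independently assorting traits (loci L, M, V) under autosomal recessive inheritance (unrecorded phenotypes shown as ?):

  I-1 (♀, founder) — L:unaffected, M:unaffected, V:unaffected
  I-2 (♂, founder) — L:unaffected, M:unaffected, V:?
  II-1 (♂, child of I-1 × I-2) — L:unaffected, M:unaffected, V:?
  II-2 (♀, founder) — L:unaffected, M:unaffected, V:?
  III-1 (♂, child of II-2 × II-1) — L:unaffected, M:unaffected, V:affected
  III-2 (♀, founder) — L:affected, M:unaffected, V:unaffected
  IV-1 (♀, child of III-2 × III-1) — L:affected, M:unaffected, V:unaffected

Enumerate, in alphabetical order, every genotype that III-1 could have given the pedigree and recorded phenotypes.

L/I-1 un ·: LL|Ll
L/I-2 un ·: LL|Ll
L/II-1 un I-1×I-2: LL|Ll
L/II-2 un ·: LL|Ll
L/III-1 un II-2×II-1: Ll
L/III-2 aff ·: ll
L/IV-1 aff III-2×III-1: ll
⇒ L over [I-1,I-2,II-1,II-2,III-1,III-2,IV-1]: 10 consistent
M/I-1 un ·: MM|Mm
M/I-2 un ·: MM|Mm
M/II-1 un I-1×I-2: MM|Mm
M/II-2 un ·: MM|Mm
M/III-1 un II-2×II-1: MM|Mm
M/III-2 un ·: MM|Mm
M/IV-1 un III-2×III-1: MM|Mm
⇒ M over [I-1,I-2,II-1,II-2,III-1,III-2,IV-1]: 82 consistent
V/I-1 un ·: VV|Vv
V/I-2 ? ·: VV|Vv|vv
V/II-1 ? I-1×I-2: Vv|vv
V/II-2 ? ·: Vv|vv
V/III-1 aff II-2×II-1: vv
V/III-2 un ·: VV|Vv
V/IV-1 un III-2×III-1: Vv
⇒ V over [I-1,I-2,II-1,II-2,III-1,III-2,IV-1]: 28 consistent

III-1 ∈ {Ll MM vv, Ll Mm vv}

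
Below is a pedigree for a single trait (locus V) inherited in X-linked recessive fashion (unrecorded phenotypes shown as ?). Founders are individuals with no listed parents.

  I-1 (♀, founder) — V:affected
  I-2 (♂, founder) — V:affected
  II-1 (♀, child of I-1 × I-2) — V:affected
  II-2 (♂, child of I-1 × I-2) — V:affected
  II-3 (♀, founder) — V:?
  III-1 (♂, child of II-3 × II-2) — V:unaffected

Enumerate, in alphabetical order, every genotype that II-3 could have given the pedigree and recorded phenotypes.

II-3 ∈ {X^VX^V, X^VX^v}

V/I-1 aff ·: X^vX^v
V/I-2 aff ·: X^vY
V/II-1 aff I-1×I-2: X^vX^v
V/II-2 aff I-1×I-2: X^vY
V/II-3 ? ·: X^VX^V|X^VX^v
V/III-1 un II-3×II-2: X^VY
⇒ V over [I-1,I-2,II-1,II-2,II-3,III-1]: 2 consistent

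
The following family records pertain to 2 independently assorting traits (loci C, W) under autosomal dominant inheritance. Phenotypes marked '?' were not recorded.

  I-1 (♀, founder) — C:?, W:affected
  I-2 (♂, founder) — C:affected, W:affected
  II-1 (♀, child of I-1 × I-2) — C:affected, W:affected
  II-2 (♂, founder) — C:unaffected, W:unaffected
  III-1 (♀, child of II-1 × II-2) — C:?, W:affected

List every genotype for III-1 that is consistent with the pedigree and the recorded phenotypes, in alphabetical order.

III-1 ∈ {Cc Ww, cc Ww}

C/I-1 ? ·: cc|Cc|CC
C/I-2 aff ·: Cc|CC
C/II-1 aff I-1×I-2: Cc|CC
C/II-2 un ·: cc
C/III-1 ? II-1×II-2: cc|Cc
⇒ C over [I-1,I-2,II-1,II-2,III-1]: 14 consistent
W/I-1 aff ·: Ww|WW
W/I-2 aff ·: Ww|WW
W/II-1 aff I-1×I-2: Ww|WW
W/II-2 un ·: ww
W/III-1 aff II-1×II-2: Ww
⇒ W over [I-1,I-2,II-1,II-2,III-1]: 7 consistent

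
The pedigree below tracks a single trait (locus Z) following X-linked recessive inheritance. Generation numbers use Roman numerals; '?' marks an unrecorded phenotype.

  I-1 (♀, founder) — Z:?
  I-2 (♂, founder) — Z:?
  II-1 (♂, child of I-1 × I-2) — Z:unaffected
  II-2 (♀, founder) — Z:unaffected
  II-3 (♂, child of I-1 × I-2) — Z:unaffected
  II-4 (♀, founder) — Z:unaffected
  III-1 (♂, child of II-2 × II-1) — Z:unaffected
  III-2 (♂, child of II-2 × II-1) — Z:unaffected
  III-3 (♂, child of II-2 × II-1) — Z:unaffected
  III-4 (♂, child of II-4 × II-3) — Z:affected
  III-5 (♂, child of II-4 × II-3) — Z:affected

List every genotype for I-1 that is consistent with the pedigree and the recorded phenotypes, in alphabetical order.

Z/I-1 ? ·: X^ZX^Z|X^ZX^z
Z/I-2 ? ·: X^ZY|X^zY
Z/II-1 un I-1×I-2: X^ZY
Z/II-2 un ·: X^ZX^Z|X^ZX^z
Z/II-3 un I-1×I-2: X^ZY
Z/II-4 un ·: X^ZX^z
Z/III-1 un II-2×II-1: X^ZY
Z/III-2 un II-2×II-1: X^ZY
Z/III-3 un II-2×II-1: X^ZY
Z/III-4 aff II-4×II-3: X^zY
Z/III-5 aff II-4×II-3: X^zY
⇒ Z over [I-1,I-2,II-1,II-2,II-3,II-4,III-1,III-2,III-3,III-4,III-5]: 8 consistent

I-1 ∈ {X^ZX^Z, X^ZX^z}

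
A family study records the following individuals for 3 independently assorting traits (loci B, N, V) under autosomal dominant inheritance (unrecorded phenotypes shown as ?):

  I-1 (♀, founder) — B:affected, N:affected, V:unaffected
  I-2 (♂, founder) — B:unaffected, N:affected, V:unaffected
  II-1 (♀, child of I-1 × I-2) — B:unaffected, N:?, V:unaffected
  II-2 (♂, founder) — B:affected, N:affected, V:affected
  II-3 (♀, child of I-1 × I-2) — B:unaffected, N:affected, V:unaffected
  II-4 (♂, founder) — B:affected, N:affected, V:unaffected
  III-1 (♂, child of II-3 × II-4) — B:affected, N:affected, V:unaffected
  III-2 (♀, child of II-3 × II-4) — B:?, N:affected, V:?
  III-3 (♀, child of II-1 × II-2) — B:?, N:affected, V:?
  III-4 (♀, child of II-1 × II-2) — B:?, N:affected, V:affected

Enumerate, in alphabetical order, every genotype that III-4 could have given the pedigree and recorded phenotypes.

B/I-1 aff ·: Bb
B/I-2 un ·: bb
B/II-1 un I-1×I-2: bb
B/II-2 aff ·: Bb|BB
B/II-3 un I-1×I-2: bb
B/II-4 aff ·: Bb|BB
B/III-1 aff II-3×II-4: Bb
B/III-2 ? II-3×II-4: bb|Bb
B/III-3 ? II-1×II-2: bb|Bb
B/III-4 ? II-1×II-2: bb|Bb
⇒ B over [I-1,I-2,II-1,II-2,II-3,II-4,III-1,III-2,III-3,III-4]: 15 consistent
N/I-1 aff ·: Nn|NN
N/I-2 aff ·: Nn|NN
N/II-1 ? I-1×I-2: nn|Nn|NN
N/II-2 aff ·: Nn|NN
N/II-3 aff I-1×I-2: Nn|NN
N/II-4 aff ·: Nn|NN
N/III-1 aff II-3×II-4: Nn|NN
N/III-2 aff II-3×II-4: Nn|NN
N/III-3 aff II-1×II-2: Nn|NN
N/III-4 aff II-1×II-2: Nn|NN
⇒ N over [I-1,I-2,II-1,II-2,II-3,II-4,III-1,III-2,III-3,III-4]: 558 consistent
V/I-1 un ·: vv
V/I-2 un ·: vv
V/II-1 un I-1×I-2: vv
V/II-2 aff ·: Vv|VV
V/II-3 un I-1×I-2: vv
V/II-4 un ·: vv
V/III-1 un II-3×II-4: vv
V/III-2 ? II-3×II-4: vv
V/III-3 ? II-1×II-2: vv|Vv
V/III-4 aff II-1×II-2: Vv
⇒ V over [I-1,I-2,II-1,II-2,II-3,II-4,III-1,III-2,III-3,III-4]: 3 consistent

III-4 ∈ {Bb NN Vv, Bb Nn Vv, bb NN Vv, bb Nn Vv}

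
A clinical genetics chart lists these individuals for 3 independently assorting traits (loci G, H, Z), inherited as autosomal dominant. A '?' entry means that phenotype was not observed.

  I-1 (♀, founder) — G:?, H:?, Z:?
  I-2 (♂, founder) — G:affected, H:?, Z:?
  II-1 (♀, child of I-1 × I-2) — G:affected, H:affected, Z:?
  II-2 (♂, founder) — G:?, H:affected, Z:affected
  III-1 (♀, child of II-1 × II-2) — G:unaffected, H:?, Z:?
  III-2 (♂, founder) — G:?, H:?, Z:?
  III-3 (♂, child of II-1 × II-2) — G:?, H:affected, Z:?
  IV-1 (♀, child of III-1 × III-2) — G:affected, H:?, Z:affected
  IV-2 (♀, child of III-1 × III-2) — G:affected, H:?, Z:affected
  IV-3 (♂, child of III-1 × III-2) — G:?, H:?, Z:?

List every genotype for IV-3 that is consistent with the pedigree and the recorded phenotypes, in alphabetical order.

G/I-1 ? ·: gg|Gg|GG
G/I-2 aff ·: Gg|GG
G/II-1 aff I-1×I-2: Gg
G/II-2 ? ·: gg|Gg
G/III-1 un II-1×II-2: gg
G/III-2 ? ·: Gg|GG
G/III-3 ? II-1×II-2: gg|Gg|GG
G/IV-1 aff III-1×III-2: Gg
G/IV-2 aff III-1×III-2: Gg
G/IV-3 ? III-1×III-2: gg|Gg
⇒ G over [I-1,I-2,II-1,II-2,III-1,III-2,III-3,IV-1,IV-2,IV-3]: 75 consistent
H/I-1 ? ·: hh|Hh|HH
H/I-2 ? ·: hh|Hh|HH
H/II-1 aff I-1×I-2: Hh|HH
H/II-2 aff ·: Hh|HH
H/III-1 ? II-1×II-2: hh|Hh|HH
H/III-2 ? ·: hh|Hh|HH
H/III-3 aff II-1×II-2: Hh|HH
H/IV-1 ? III-1×III-2: hh|Hh|HH
H/IV-2 ? III-1×III-2: hh|Hh|HH
H/IV-3 ? III-1×III-2: hh|Hh|HH
⇒ H over [I-1,I-2,II-1,II-2,III-1,III-2,III-3,IV-1,IV-2,IV-3]: 2088 consistent
Z/I-1 ? ·: zz|Zz|ZZ
Z/I-2 ? ·: zz|Zz|ZZ
Z/II-1 ? I-1×I-2: zz|Zz|ZZ
Z/II-2 aff ·: Zz|ZZ
Z/III-1 ? II-1×II-2: zz|Zz|ZZ
Z/III-2 ? ·: zz|Zz|ZZ
Z/III-3 ? II-1×II-2: zz|Zz|ZZ
Z/IV-1 aff III-1×III-2: Zz|ZZ
Z/IV-2 aff III-1×III-2: Zz|ZZ
Z/IV-3 ? III-1×III-2: zz|Zz|ZZ
⇒ Z over [I-1,I-2,II-1,II-2,III-1,III-2,III-3,IV-1,IV-2,IV-3]: 1767 consistent

IV-3 ∈ {Gg HH ZZ, Gg HH Zz, Gg HH zz, Gg Hh ZZ, Gg Hh Zz, Gg Hh zz, Gg hh ZZ, Gg hh Zz, Gg hh zz, gg HH ZZ, gg HH Zz, gg HH zz, gg Hh ZZ, gg Hh Zz, gg Hh zz, gg hh ZZ, gg hh Zz, gg hh zz}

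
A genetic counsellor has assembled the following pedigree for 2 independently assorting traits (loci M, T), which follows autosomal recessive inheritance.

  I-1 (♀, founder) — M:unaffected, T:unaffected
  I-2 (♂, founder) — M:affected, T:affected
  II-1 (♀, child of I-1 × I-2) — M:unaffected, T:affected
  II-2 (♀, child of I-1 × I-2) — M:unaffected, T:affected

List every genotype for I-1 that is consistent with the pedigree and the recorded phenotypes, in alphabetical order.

I-1 ∈ {MM Tt, Mm Tt}

M/I-1 un ·: MM|Mm
M/I-2 aff ·: mm
M/II-1 un I-1×I-2: Mm
M/II-2 un I-1×I-2: Mm
⇒ M over [I-1,I-2,II-1,II-2]: 2 consistent
T/I-1 un ·: Tt
T/I-2 aff ·: tt
T/II-1 aff I-1×I-2: tt
T/II-2 aff I-1×I-2: tt
⇒ T over [I-1,I-2,II-1,II-2]: 1 consistent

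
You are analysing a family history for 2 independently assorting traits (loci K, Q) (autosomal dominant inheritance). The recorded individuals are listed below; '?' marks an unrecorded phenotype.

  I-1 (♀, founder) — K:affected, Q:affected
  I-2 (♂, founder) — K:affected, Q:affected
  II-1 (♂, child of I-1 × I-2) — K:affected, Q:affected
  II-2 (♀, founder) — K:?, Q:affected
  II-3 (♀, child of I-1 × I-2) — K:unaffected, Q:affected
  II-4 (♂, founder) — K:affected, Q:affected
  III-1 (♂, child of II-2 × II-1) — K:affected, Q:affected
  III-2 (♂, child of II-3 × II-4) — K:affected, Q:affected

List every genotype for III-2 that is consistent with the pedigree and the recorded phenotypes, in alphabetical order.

K/I-1 aff ·: Kk
K/I-2 aff ·: Kk
K/II-1 aff I-1×I-2: Kk|KK
K/II-2 ? ·: kk|Kk|KK
K/II-3 un I-1×I-2: kk
K/II-4 aff ·: Kk|KK
K/III-1 aff II-2×II-1: Kk|KK
K/III-2 aff II-3×II-4: Kk
⇒ K over [I-1,I-2,II-1,II-2,II-3,II-4,III-1,III-2]: 18 consistent
Q/I-1 aff ·: Qq|QQ
Q/I-2 aff ·: Qq|QQ
Q/II-1 aff I-1×I-2: Qq|QQ
Q/II-2 aff ·: Qq|QQ
Q/II-3 aff I-1×I-2: Qq|QQ
Q/II-4 aff ·: Qq|QQ
Q/III-1 aff II-2×II-1: Qq|QQ
Q/III-2 aff II-3×II-4: Qq|QQ
⇒ Q over [I-1,I-2,II-1,II-2,II-3,II-4,III-1,III-2]: 156 consistent

III-2 ∈ {Kk QQ, Kk Qq}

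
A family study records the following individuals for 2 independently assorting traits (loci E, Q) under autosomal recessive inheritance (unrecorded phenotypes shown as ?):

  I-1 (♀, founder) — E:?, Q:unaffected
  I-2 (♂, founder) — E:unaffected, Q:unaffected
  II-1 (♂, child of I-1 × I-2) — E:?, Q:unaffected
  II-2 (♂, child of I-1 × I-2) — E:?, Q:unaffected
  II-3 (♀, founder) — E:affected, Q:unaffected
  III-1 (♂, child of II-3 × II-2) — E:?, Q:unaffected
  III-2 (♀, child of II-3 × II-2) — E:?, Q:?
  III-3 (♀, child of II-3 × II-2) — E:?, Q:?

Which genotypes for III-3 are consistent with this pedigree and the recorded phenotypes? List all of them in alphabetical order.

E/I-1 ? ·: EE|Ee|ee
E/I-2 un ·: EE|Ee
E/II-1 ? I-1×I-2: EE|Ee|ee
E/II-2 ? I-1×I-2: EE|Ee|ee
E/II-3 aff ·: ee
E/III-1 ? II-3×II-2: Ee|ee
E/III-2 ? II-3×II-2: Ee|ee
E/III-3 ? II-3×II-2: Ee|ee
⇒ E over [I-1,I-2,II-1,II-2,II-3,III-1,III-2,III-3]: 93 consistent
Q/I-1 un ·: QQ|Qq
Q/I-2 un ·: QQ|Qq
Q/II-1 un I-1×I-2: QQ|Qq
Q/II-2 un I-1×I-2: QQ|Qq
Q/II-3 un ·: QQ|Qq
Q/III-1 un II-3×II-2: QQ|Qq
Q/III-2 ? II-3×II-2: QQ|Qq|qq
Q/III-3 ? II-3×II-2: QQ|Qq|qq
⇒ Q over [I-1,I-2,II-1,II-2,II-3,III-1,III-2,III-3]: 219 consistent

III-3 ∈ {Ee QQ, Ee Qq, Ee qq, ee QQ, ee Qq, ee qq}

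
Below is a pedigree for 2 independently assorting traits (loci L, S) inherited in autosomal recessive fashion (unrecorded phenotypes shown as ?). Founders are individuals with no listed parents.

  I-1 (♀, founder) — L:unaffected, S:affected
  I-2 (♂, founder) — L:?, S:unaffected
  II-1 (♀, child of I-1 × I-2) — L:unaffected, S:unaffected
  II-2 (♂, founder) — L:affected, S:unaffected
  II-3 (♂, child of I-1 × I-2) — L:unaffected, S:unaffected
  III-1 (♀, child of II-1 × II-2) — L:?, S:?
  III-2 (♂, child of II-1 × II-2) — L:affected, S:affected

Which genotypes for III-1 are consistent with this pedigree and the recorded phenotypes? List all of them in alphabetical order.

III-1 ∈ {Ll SS, Ll Ss, Ll ss, ll SS, ll Ss, ll ss}

L/I-1 un ·: LL|Ll
L/I-2 ? ·: LL|Ll|ll
L/II-1 un I-1×I-2: Ll
L/II-2 aff ·: ll
L/II-3 un I-1×I-2: LL|Ll
L/III-1 ? II-1×II-2: Ll|ll
L/III-2 aff II-1×II-2: ll
⇒ L over [I-1,I-2,II-1,II-2,II-3,III-1,III-2]: 16 consistent
S/I-1 aff ·: ss
S/I-2 un ·: SS|Ss
S/II-1 un I-1×I-2: Ss
S/II-2 un ·: Ss
S/II-3 un I-1×I-2: Ss
S/III-1 ? II-1×II-2: SS|Ss|ss
S/III-2 aff II-1×II-2: ss
⇒ S over [I-1,I-2,II-1,II-2,II-3,III-1,III-2]: 6 consistent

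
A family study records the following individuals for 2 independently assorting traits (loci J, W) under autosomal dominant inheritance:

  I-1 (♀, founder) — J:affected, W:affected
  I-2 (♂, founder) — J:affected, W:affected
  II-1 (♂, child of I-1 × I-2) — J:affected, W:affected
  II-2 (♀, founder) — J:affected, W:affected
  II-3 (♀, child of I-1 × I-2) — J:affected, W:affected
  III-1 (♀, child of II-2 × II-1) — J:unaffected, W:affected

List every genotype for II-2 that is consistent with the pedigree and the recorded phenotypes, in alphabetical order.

II-2 ∈ {Jj WW, Jj Ww}

J/I-1 aff ·: Jj|JJ
J/I-2 aff ·: Jj|JJ
J/II-1 aff I-1×I-2: Jj
J/II-2 aff ·: Jj
J/II-3 aff I-1×I-2: Jj|JJ
J/III-1 un II-2×II-1: jj
⇒ J over [I-1,I-2,II-1,II-2,II-3,III-1]: 6 consistent
W/I-1 aff ·: Ww|WW
W/I-2 aff ·: Ww|WW
W/II-1 aff I-1×I-2: Ww|WW
W/II-2 aff ·: Ww|WW
W/II-3 aff I-1×I-2: Ww|WW
W/III-1 aff II-2×II-1: Ww|WW
⇒ W over [I-1,I-2,II-1,II-2,II-3,III-1]: 45 consistent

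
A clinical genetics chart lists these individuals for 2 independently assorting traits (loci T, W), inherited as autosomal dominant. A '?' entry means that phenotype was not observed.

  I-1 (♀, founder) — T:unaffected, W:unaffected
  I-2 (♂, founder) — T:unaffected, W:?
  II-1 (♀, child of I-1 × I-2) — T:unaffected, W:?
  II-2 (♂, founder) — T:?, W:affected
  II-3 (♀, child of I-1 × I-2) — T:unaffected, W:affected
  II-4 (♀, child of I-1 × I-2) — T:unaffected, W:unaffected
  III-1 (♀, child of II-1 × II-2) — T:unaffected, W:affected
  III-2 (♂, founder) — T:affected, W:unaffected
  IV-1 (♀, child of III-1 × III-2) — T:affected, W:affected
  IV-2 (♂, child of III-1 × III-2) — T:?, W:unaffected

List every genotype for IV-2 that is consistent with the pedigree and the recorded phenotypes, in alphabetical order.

IV-2 ∈ {Tt ww, tt ww}

T/I-1 un ·: tt
T/I-2 un ·: tt
T/II-1 un I-1×I-2: tt
T/II-2 ? ·: tt|Tt
T/II-3 un I-1×I-2: tt
T/II-4 un I-1×I-2: tt
T/III-1 un II-1×II-2: tt
T/III-2 aff ·: Tt|TT
T/IV-1 aff III-1×III-2: Tt
T/IV-2 ? III-1×III-2: tt|Tt
⇒ T over [I-1,I-2,II-1,II-2,II-3,II-4,III-1,III-2,IV-1,IV-2]: 6 consistent
W/I-1 un ·: ww
W/I-2 ? ·: Ww
W/II-1 ? I-1×I-2: ww|Ww
W/II-2 aff ·: Ww|WW
W/II-3 aff I-1×I-2: Ww
W/II-4 un I-1×I-2: ww
W/III-1 aff II-1×II-2: Ww
W/III-2 un ·: ww
W/IV-1 aff III-1×III-2: Ww
W/IV-2 un III-1×III-2: ww
⇒ W over [I-1,I-2,II-1,II-2,II-3,II-4,III-1,III-2,IV-1,IV-2]: 4 consistent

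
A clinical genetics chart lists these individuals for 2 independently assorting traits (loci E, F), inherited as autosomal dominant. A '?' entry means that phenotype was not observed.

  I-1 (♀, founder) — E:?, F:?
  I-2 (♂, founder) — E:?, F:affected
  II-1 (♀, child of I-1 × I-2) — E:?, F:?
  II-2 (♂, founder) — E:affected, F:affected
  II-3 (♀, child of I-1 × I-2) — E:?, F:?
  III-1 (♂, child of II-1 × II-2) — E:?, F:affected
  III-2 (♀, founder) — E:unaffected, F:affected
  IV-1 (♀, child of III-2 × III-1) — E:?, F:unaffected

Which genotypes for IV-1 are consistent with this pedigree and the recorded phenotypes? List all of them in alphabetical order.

IV-1 ∈ {Ee ff, ee ff}

E/I-1 ? ·: ee|Ee|EE
E/I-2 ? ·: ee|Ee|EE
E/II-1 ? I-1×I-2: ee|Ee|EE
E/II-2 aff ·: Ee|EE
E/II-3 ? I-1×I-2: ee|Ee|EE
E/III-1 ? II-1×II-2: ee|Ee|EE
E/III-2 un ·: ee
E/IV-1 ? III-2×III-1: ee|Ee
⇒ E over [I-1,I-2,II-1,II-2,II-3,III-1,III-2,IV-1]: 163 consistent
F/I-1 ? ·: ff|Ff|FF
F/I-2 aff ·: Ff|FF
F/II-1 ? I-1×I-2: ff|Ff|FF
F/II-2 aff ·: Ff|FF
F/II-3 ? I-1×I-2: ff|Ff|FF
F/III-1 aff II-1×II-2: Ff
F/III-2 aff ·: Ff
F/IV-1 un III-2×III-1: ff
⇒ F over [I-1,I-2,II-1,II-2,II-3,III-1,III-2,IV-1]: 38 consistent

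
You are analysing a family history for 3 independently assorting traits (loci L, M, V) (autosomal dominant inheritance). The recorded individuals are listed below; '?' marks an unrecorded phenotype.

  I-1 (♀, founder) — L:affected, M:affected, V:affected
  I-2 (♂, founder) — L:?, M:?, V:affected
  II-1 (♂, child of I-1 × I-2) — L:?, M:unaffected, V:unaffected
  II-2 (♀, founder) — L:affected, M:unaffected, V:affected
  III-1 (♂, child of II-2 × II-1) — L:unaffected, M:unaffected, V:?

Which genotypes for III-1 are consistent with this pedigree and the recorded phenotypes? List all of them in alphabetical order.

III-1 ∈ {ll mm Vv, ll mm vv}

L/I-1 aff ·: Ll|LL
L/I-2 ? ·: ll|Ll|LL
L/II-1 ? I-1×I-2: ll|Ll
L/II-2 aff ·: Ll
L/III-1 un II-2×II-1: ll
⇒ L over [I-1,I-2,II-1,II-2,III-1]: 7 consistent
M/I-1 aff ·: Mm
M/I-2 ? ·: mm|Mm
M/II-1 un I-1×I-2: mm
M/II-2 un ·: mm
M/III-1 un II-2×II-1: mm
⇒ M over [I-1,I-2,II-1,II-2,III-1]: 2 consistent
V/I-1 aff ·: Vv
V/I-2 aff ·: Vv
V/II-1 un I-1×I-2: vv
V/II-2 aff ·: Vv|VV
V/III-1 ? II-2×II-1: vv|Vv
⇒ V over [I-1,I-2,II-1,II-2,III-1]: 3 consistent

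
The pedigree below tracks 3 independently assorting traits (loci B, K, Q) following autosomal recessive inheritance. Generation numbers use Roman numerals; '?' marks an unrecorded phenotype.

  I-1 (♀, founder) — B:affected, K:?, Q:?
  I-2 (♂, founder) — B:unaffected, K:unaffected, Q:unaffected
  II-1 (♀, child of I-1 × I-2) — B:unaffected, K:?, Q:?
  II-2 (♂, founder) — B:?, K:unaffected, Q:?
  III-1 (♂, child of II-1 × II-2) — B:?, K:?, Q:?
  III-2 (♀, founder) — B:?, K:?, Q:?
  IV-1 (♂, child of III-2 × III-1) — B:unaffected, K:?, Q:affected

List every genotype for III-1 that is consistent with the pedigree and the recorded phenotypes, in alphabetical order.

B/I-1 aff ·: bb
B/I-2 un ·: BB|Bb
B/II-1 un I-1×I-2: Bb
B/II-2 ? ·: BB|Bb|bb
B/III-1 ? II-1×II-2: BB|Bb|bb
B/III-2 ? ·: BB|Bb|bb
B/IV-1 un III-2×III-1: BB|Bb
⇒ B over [I-1,I-2,II-1,II-2,III-1,III-2,IV-1]: 54 consistent
K/I-1 ? ·: KK|Kk|kk
K/I-2 un ·: KK|Kk
K/II-1 ? I-1×I-2: KK|Kk|kk
K/II-2 un ·: KK|Kk
K/III-1 ? II-1×II-2: KK|Kk|kk
K/III-2 ? ·: KK|Kk|kk
K/IV-1 ? III-2×III-1: KK|Kk|kk
⇒ K over [I-1,I-2,II-1,II-2,III-1,III-2,IV-1]: 226 consistent
Q/I-1 ? ·: QQ|Qq|qq
Q/I-2 un ·: QQ|Qq
Q/II-1 ? I-1×I-2: QQ|Qq|qq
Q/II-2 ? ·: QQ|Qq|qq
Q/III-1 ? II-1×II-2: Qq|qq
Q/III-2 ? ·: Qq|qq
Q/IV-1 aff III-2×III-1: qq
⇒ Q over [I-1,I-2,II-1,II-2,III-1,III-2,IV-1]: 82 consistent

III-1 ∈ {BB KK Qq, BB KK qq, BB Kk Qq, BB Kk qq, BB kk Qq, BB kk qq, Bb KK Qq, Bb KK qq, Bb Kk Qq, Bb Kk qq, Bb kk Qq, Bb kk qq, bb KK Qq, bb KK qq, bb Kk Qq, bb Kk qq, bb kk Qq, bb kk qq}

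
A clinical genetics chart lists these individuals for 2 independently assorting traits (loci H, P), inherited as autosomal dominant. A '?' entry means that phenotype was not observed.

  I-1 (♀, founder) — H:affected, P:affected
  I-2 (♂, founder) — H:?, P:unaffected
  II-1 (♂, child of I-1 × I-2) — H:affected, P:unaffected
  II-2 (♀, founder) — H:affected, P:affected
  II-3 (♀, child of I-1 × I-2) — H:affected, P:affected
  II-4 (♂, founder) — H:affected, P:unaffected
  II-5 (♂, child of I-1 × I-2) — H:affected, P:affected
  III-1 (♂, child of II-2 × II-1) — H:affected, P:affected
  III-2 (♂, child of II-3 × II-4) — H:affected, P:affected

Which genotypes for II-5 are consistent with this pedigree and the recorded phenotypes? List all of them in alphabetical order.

II-5 ∈ {HH Pp, Hh Pp}

H/I-1 aff ·: Hh|HH
H/I-2 ? ·: hh|Hh|HH
H/II-1 aff I-1×I-2: Hh|HH
H/II-2 aff ·: Hh|HH
H/II-3 aff I-1×I-2: Hh|HH
H/II-4 aff ·: Hh|HH
H/II-5 aff I-1×I-2: Hh|HH
H/III-1 aff II-2×II-1: Hh|HH
H/III-2 aff II-3×II-4: Hh|HH
⇒ H over [I-1,I-2,II-1,II-2,II-3,II-4,II-5,III-1,III-2]: 335 consistent
P/I-1 aff ·: Pp
P/I-2 un ·: pp
P/II-1 un I-1×I-2: pp
P/II-2 aff ·: Pp|PP
P/II-3 aff I-1×I-2: Pp
P/II-4 un ·: pp
P/II-5 aff I-1×I-2: Pp
P/III-1 aff II-2×II-1: Pp
P/III-2 aff II-3×II-4: Pp
⇒ P over [I-1,I-2,II-1,II-2,II-3,II-4,II-5,III-1,III-2]: 2 consistent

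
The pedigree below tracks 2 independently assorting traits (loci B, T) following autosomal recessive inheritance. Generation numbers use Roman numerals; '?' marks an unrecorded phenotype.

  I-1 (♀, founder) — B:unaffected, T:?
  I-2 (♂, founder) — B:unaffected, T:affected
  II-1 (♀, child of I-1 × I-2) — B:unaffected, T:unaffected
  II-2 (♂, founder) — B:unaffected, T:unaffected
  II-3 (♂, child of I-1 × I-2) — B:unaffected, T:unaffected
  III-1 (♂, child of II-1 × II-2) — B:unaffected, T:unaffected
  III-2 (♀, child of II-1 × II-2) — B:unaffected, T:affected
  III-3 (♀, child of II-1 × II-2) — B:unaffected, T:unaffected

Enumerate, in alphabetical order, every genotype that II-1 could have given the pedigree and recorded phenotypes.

B/I-1 un ·: BB|Bb
B/I-2 un ·: BB|Bb
B/II-1 un I-1×I-2: BB|Bb
B/II-2 un ·: BB|Bb
B/II-3 un I-1×I-2: BB|Bb
B/III-1 un II-1×II-2: BB|Bb
B/III-2 un II-1×II-2: BB|Bb
B/III-3 un II-1×II-2: BB|Bb
⇒ B over [I-1,I-2,II-1,II-2,II-3,III-1,III-2,III-3]: 159 consistent
T/I-1 ? ·: TT|Tt
T/I-2 aff ·: tt
T/II-1 un I-1×I-2: Tt
T/II-2 un ·: Tt
T/II-3 un I-1×I-2: Tt
T/III-1 un II-1×II-2: TT|Tt
T/III-2 aff II-1×II-2: tt
T/III-3 un II-1×II-2: TT|Tt
⇒ T over [I-1,I-2,II-1,II-2,II-3,III-1,III-2,III-3]: 8 consistent

II-1 ∈ {BB Tt, Bb Tt}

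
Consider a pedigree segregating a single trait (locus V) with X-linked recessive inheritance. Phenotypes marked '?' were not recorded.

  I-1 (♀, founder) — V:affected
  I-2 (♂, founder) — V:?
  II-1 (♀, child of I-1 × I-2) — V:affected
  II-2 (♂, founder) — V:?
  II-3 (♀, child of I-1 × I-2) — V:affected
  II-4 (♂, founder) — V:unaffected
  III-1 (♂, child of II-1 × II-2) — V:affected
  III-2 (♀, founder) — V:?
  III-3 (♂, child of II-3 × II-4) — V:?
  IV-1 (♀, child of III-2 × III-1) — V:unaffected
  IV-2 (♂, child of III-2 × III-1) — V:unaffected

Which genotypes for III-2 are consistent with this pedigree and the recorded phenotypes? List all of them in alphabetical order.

V/I-1 aff ·: X^vX^v
V/I-2 ? ·: X^vY
V/II-1 aff I-1×I-2: X^vX^v
V/II-2 ? ·: X^VY|X^vY
V/II-3 aff I-1×I-2: X^vX^v
V/II-4 un ·: X^VY
V/III-1 aff II-1×II-2: X^vY
V/III-2 ? ·: X^VX^V|X^VX^v
V/III-3 ? II-3×II-4: X^vY
V/IV-1 un III-2×III-1: X^VX^v
V/IV-2 un III-2×III-1: X^VY
⇒ V over [I-1,I-2,II-1,II-2,II-3,II-4,III-1,III-2,III-3,IV-1,IV-2]: 4 consistent

III-2 ∈ {X^VX^V, X^VX^v}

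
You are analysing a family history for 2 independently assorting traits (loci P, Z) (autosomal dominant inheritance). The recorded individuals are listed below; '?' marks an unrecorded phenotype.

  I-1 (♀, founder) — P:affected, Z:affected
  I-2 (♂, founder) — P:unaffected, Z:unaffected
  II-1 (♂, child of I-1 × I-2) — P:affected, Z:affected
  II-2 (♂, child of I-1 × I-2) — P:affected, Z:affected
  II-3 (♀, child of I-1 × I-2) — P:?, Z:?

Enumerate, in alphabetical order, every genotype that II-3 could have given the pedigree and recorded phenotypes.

II-3 ∈ {Pp Zz, Pp zz, pp Zz, pp zz}

P/I-1 aff ·: Pp|PP
P/I-2 un ·: pp
P/II-1 aff I-1×I-2: Pp
P/II-2 aff I-1×I-2: Pp
P/II-3 ? I-1×I-2: pp|Pp
⇒ P over [I-1,I-2,II-1,II-2,II-3]: 3 consistent
Z/I-1 aff ·: Zz|ZZ
Z/I-2 un ·: zz
Z/II-1 aff I-1×I-2: Zz
Z/II-2 aff I-1×I-2: Zz
Z/II-3 ? I-1×I-2: zz|Zz
⇒ Z over [I-1,I-2,II-1,II-2,II-3]: 3 consistent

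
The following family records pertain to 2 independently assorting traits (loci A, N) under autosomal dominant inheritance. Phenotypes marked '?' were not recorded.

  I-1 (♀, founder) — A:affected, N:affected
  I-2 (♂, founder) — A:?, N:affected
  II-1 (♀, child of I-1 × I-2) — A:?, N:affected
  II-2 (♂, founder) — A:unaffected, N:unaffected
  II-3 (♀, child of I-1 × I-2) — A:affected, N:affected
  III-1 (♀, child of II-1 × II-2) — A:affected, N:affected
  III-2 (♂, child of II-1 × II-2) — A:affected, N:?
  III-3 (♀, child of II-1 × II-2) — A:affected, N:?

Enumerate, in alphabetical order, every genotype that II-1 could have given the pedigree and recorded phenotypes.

A/I-1 aff ·: Aa|AA
A/I-2 ? ·: aa|Aa|AA
A/II-1 ? I-1×I-2: Aa|AA
A/II-2 un ·: aa
A/II-3 aff I-1×I-2: Aa|AA
A/III-1 aff II-1×II-2: Aa
A/III-2 aff II-1×II-2: Aa
A/III-3 aff II-1×II-2: Aa
⇒ A over [I-1,I-2,II-1,II-2,II-3,III-1,III-2,III-3]: 15 consistent
N/I-1 aff ·: Nn|NN
N/I-2 aff ·: Nn|NN
N/II-1 aff I-1×I-2: Nn|NN
N/II-2 un ·: nn
N/II-3 aff I-1×I-2: Nn|NN
N/III-1 aff II-1×II-2: Nn
N/III-2 ? II-1×II-2: nn|Nn
N/III-3 ? II-1×II-2: nn|Nn
⇒ N over [I-1,I-2,II-1,II-2,II-3,III-1,III-2,III-3]: 31 consistent

II-1 ∈ {AA NN, AA Nn, Aa NN, Aa Nn}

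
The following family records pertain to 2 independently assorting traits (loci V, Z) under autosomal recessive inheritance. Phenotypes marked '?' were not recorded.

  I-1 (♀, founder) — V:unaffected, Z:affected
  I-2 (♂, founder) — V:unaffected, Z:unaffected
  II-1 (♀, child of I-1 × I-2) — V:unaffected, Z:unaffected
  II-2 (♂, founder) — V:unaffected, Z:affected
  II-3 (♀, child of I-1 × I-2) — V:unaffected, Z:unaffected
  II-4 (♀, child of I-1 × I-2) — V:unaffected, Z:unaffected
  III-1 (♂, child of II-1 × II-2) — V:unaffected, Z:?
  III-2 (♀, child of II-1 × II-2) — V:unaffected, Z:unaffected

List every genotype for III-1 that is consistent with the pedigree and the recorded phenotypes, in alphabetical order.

V/I-1 un ·: VV|Vv
V/I-2 un ·: VV|Vv
V/II-1 un I-1×I-2: VV|Vv
V/II-2 un ·: VV|Vv
V/II-3 un I-1×I-2: VV|Vv
V/II-4 un I-1×I-2: VV|Vv
V/III-1 un II-1×II-2: VV|Vv
V/III-2 un II-1×II-2: VV|Vv
⇒ V over [I-1,I-2,II-1,II-2,II-3,II-4,III-1,III-2]: 161 consistent
Z/I-1 aff ·: zz
Z/I-2 un ·: ZZ|Zz
Z/II-1 un I-1×I-2: Zz
Z/II-2 aff ·: zz
Z/II-3 un I-1×I-2: Zz
Z/II-4 un I-1×I-2: Zz
Z/III-1 ? II-1×II-2: Zz|zz
Z/III-2 un II-1×II-2: Zz
⇒ Z over [I-1,I-2,II-1,II-2,II-3,II-4,III-1,III-2]: 4 consistent

III-1 ∈ {VV Zz, VV zz, Vv Zz, Vv zz}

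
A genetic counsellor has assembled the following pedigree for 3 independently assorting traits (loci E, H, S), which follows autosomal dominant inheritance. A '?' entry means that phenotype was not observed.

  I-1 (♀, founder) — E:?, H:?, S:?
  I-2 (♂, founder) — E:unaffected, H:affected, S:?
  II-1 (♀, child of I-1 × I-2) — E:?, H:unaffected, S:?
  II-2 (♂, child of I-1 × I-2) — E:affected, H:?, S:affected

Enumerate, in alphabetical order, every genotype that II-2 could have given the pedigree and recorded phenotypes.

II-2 ∈ {Ee HH SS, Ee HH Ss, Ee Hh SS, Ee Hh Ss, Ee hh SS, Ee hh Ss}

E/I-1 ? ·: Ee|EE
E/I-2 un ·: ee
E/II-1 ? I-1×I-2: ee|Ee
E/II-2 aff I-1×I-2: Ee
⇒ E over [I-1,I-2,II-1,II-2]: 3 consistent
H/I-1 ? ·: hh|Hh
H/I-2 aff ·: Hh
H/II-1 un I-1×I-2: hh
H/II-2 ? I-1×I-2: hh|Hh|HH
⇒ H over [I-1,I-2,II-1,II-2]: 5 consistent
S/I-1 ? ·: ss|Ss|SS
S/I-2 ? ·: ss|Ss|SS
S/II-1 ? I-1×I-2: ss|Ss|SS
S/II-2 aff I-1×I-2: Ss|SS
⇒ S over [I-1,I-2,II-1,II-2]: 21 consistent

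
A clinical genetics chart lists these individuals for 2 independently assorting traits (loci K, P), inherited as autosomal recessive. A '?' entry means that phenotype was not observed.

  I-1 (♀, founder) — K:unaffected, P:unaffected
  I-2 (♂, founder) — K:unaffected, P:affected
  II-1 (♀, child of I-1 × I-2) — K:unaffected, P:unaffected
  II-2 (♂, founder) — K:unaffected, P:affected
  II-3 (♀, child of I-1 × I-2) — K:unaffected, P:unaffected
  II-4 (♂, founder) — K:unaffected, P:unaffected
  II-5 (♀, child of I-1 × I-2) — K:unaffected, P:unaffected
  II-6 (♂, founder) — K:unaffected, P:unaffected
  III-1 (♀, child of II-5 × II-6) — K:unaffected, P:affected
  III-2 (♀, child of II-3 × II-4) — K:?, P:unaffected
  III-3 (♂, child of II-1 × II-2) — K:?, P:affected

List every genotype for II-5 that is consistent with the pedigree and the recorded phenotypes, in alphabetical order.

K/I-1 un ·: KK|Kk
K/I-2 un ·: KK|Kk
K/II-1 un I-1×I-2: KK|Kk
K/II-2 un ·: KK|Kk
K/II-3 un I-1×I-2: KK|Kk
K/II-4 un ·: KK|Kk
K/II-5 un I-1×I-2: KK|Kk
K/II-6 un ·: KK|Kk
K/III-1 un II-5×II-6: KK|Kk
K/III-2 ? II-3×II-4: KK|Kk|kk
K/III-3 ? II-1×II-2: KK|Kk|kk
⇒ K over [I-1,I-2,II-1,II-2,II-3,II-4,II-5,II-6,III-1,III-2,III-3]: 1371 consistent
P/I-1 un ·: PP|Pp
P/I-2 aff ·: pp
P/II-1 un I-1×I-2: Pp
P/II-2 aff ·: pp
P/II-3 un I-1×I-2: Pp
P/II-4 un ·: PP|Pp
P/II-5 un I-1×I-2: Pp
P/II-6 un ·: Pp
P/III-1 aff II-5×II-6: pp
P/III-2 un II-3×II-4: PP|Pp
P/III-3 aff II-1×II-2: pp
⇒ P over [I-1,I-2,II-1,II-2,II-3,II-4,II-5,II-6,III-1,III-2,III-3]: 8 consistent

II-5 ∈ {KK Pp, Kk Pp}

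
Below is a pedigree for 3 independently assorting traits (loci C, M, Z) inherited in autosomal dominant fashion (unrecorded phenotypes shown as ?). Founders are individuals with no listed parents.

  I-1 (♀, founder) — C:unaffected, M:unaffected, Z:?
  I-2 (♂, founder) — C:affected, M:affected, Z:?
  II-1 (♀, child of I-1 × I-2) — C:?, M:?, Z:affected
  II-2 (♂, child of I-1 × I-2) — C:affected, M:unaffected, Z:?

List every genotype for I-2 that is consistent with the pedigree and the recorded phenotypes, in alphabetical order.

C/I-1 un ·: cc
C/I-2 aff ·: Cc|CC
C/II-1 ? I-1×I-2: cc|Cc
C/II-2 aff I-1×I-2: Cc
⇒ C over [I-1,I-2,II-1,II-2]: 3 consistent
M/I-1 un ·: mm
M/I-2 aff ·: Mm
M/II-1 ? I-1×I-2: mm|Mm
M/II-2 un I-1×I-2: mm
⇒ M over [I-1,I-2,II-1,II-2]: 2 consistent
Z/I-1 ? ·: zz|Zz|ZZ
Z/I-2 ? ·: zz|Zz|ZZ
Z/II-1 aff I-1×I-2: Zz|ZZ
Z/II-2 ? I-1×I-2: zz|Zz|ZZ
⇒ Z over [I-1,I-2,II-1,II-2]: 21 consistent

I-2 ∈ {CC Mm ZZ, CC Mm Zz, CC Mm zz, Cc Mm ZZ, Cc Mm Zz, Cc Mm zz}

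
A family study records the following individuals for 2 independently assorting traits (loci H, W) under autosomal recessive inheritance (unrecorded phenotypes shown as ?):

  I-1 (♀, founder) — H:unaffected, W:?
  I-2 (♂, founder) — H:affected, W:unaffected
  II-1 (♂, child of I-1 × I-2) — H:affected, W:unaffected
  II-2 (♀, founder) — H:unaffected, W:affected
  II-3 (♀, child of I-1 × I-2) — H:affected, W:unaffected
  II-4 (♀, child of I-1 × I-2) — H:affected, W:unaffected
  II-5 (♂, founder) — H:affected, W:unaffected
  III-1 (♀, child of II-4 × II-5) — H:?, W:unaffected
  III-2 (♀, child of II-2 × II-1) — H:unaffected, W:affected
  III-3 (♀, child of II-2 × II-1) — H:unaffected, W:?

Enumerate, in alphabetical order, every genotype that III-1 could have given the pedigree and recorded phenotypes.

III-1 ∈ {hh WW, hh Ww}

H/I-1 un ·: Hh
H/I-2 aff ·: hh
H/II-1 aff I-1×I-2: hh
H/II-2 un ·: HH|Hh
H/II-3 aff I-1×I-2: hh
H/II-4 aff I-1×I-2: hh
H/II-5 aff ·: hh
H/III-1 ? II-4×II-5: hh
H/III-2 un II-2×II-1: Hh
H/III-3 un II-2×II-1: Hh
⇒ H over [I-1,I-2,II-1,II-2,II-3,II-4,II-5,III-1,III-2,III-3]: 2 consistent
W/I-1 ? ·: WW|Ww|ww
W/I-2 un ·: WW|Ww
W/II-1 un I-1×I-2: Ww
W/II-2 aff ·: ww
W/II-3 un I-1×I-2: WW|Ww
W/II-4 un I-1×I-2: WW|Ww
W/II-5 un ·: WW|Ww
W/III-1 un II-4×II-5: WW|Ww
W/III-2 aff II-2×II-1: ww
W/III-3 ? II-2×II-1: Ww|ww
⇒ W over [I-1,I-2,II-1,II-2,II-3,II-4,II-5,III-1,III-2,III-3]: 100 consistent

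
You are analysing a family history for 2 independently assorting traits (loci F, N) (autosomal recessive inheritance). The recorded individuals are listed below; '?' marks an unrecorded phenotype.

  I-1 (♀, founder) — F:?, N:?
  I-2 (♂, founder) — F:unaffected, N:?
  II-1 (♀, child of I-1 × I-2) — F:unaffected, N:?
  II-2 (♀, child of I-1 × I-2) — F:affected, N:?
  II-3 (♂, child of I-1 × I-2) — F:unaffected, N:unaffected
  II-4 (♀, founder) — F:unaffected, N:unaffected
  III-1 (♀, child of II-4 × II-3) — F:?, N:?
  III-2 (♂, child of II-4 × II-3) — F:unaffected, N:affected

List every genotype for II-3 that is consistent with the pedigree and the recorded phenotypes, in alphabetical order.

II-3 ∈ {FF Nn, Ff Nn}

F/I-1 ? ·: Ff|ff
F/I-2 un ·: Ff
F/II-1 un I-1×I-2: FF|Ff
F/II-2 aff I-1×I-2: ff
F/II-3 un I-1×I-2: FF|Ff
F/II-4 un ·: FF|Ff
F/III-1 ? II-4×II-3: FF|Ff|ff
F/III-2 un II-4×II-3: FF|Ff
⇒ F over [I-1,I-2,II-1,II-2,II-3,II-4,III-1,III-2]: 40 consistent
N/I-1 ? ·: NN|Nn|nn
N/I-2 ? ·: NN|Nn|nn
N/II-1 ? I-1×I-2: NN|Nn|nn
N/II-2 ? I-1×I-2: NN|Nn|nn
N/II-3 un I-1×I-2: Nn
N/II-4 un ·: Nn
N/III-1 ? II-4×II-3: NN|Nn|nn
N/III-2 aff II-4×II-3: nn
⇒ N over [I-1,I-2,II-1,II-2,II-3,II-4,III-1,III-2]: 81 consistent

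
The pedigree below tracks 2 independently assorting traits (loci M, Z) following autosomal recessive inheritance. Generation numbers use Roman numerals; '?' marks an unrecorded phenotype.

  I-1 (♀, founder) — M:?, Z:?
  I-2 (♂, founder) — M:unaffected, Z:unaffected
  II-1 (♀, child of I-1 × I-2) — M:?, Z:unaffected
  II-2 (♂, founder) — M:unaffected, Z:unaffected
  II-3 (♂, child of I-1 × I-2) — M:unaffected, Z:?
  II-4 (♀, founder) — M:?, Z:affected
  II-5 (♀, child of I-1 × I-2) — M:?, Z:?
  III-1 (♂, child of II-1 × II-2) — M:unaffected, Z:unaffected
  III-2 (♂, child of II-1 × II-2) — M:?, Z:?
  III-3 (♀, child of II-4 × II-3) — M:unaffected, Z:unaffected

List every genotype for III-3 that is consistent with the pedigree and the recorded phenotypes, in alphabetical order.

M/I-1 ? ·: MM|Mm|mm
M/I-2 un ·: MM|Mm
M/II-1 ? I-1×I-2: MM|Mm|mm
M/II-2 un ·: MM|Mm
M/II-3 un I-1×I-2: MM|Mm
M/II-4 ? ·: MM|Mm|mm
M/II-5 ? I-1×I-2: MM|Mm|mm
M/III-1 un II-1×II-2: MM|Mm
M/III-2 ? II-1×II-2: MM|Mm|mm
M/III-3 un II-4×II-3: MM|Mm
⇒ M over [I-1,I-2,II-1,II-2,II-3,II-4,II-5,III-1,III-2,III-3]: 1226 consistent
Z/I-1 ? ·: ZZ|Zz|zz
Z/I-2 un ·: ZZ|Zz
Z/II-1 un I-1×I-2: ZZ|Zz
Z/II-2 un ·: ZZ|Zz
Z/II-3 ? I-1×I-2: ZZ|Zz
Z/II-4 aff ·: zz
Z/II-5 ? I-1×I-2: ZZ|Zz|zz
Z/III-1 un II-1×II-2: ZZ|Zz
Z/III-2 ? II-1×II-2: ZZ|Zz|zz
Z/III-3 un II-4×II-3: Zz
⇒ Z over [I-1,I-2,II-1,II-2,II-3,II-4,II-5,III-1,III-2,III-3]: 245 consistent

III-3 ∈ {MM Zz, Mm Zz}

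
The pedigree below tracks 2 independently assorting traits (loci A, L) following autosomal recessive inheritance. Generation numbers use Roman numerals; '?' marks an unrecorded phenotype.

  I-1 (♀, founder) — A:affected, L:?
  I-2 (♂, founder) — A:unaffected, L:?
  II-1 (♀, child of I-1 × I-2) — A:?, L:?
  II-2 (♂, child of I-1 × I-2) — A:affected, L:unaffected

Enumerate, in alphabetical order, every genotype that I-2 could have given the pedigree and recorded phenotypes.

I-2 ∈ {Aa LL, Aa Ll, Aa ll}

A/I-1 aff ·: aa
A/I-2 un ·: Aa
A/II-1 ? I-1×I-2: Aa|aa
A/II-2 aff I-1×I-2: aa
⇒ A over [I-1,I-2,II-1,II-2]: 2 consistent
L/I-1 ? ·: LL|Ll|ll
L/I-2 ? ·: LL|Ll|ll
L/II-1 ? I-1×I-2: LL|Ll|ll
L/II-2 un I-1×I-2: LL|Ll
⇒ L over [I-1,I-2,II-1,II-2]: 21 consistent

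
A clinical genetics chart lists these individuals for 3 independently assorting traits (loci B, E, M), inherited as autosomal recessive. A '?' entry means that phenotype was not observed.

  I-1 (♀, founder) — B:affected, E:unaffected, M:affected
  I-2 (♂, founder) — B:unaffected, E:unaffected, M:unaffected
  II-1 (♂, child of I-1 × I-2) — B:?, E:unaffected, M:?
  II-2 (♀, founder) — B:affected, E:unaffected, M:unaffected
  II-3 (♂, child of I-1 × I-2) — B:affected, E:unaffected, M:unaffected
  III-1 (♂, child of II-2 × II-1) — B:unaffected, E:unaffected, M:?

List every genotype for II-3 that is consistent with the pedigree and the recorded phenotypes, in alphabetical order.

II-3 ∈ {bb EE Mm, bb Ee Mm}

B/I-1 aff ·: bb
B/I-2 un ·: Bb
B/II-1 ? I-1×I-2: Bb
B/II-2 aff ·: bb
B/II-3 aff I-1×I-2: bb
B/III-1 un II-2×II-1: Bb
⇒ B over [I-1,I-2,II-1,II-2,II-3,III-1]: 1 consistent
E/I-1 un ·: EE|Ee
E/I-2 un ·: EE|Ee
E/II-1 un I-1×I-2: EE|Ee
E/II-2 un ·: EE|Ee
E/II-3 un I-1×I-2: EE|Ee
E/III-1 un II-2×II-1: EE|Ee
⇒ E over [I-1,I-2,II-1,II-2,II-3,III-1]: 45 consistent
M/I-1 aff ·: mm
M/I-2 un ·: MM|Mm
M/II-1 ? I-1×I-2: Mm|mm
M/II-2 un ·: MM|Mm
M/II-3 un I-1×I-2: Mm
M/III-1 ? II-2×II-1: MM|Mm|mm
⇒ M over [I-1,I-2,II-1,II-2,II-3,III-1]: 13 consistent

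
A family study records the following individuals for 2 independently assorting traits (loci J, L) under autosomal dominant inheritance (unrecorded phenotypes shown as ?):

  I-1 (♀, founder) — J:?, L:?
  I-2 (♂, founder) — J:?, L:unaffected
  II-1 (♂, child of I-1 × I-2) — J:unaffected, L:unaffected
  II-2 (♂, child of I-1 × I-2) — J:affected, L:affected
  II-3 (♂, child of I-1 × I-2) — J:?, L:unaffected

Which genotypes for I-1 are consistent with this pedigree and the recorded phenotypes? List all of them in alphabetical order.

I-1 ∈ {Jj Ll, jj Ll}

J/I-1 ? ·: jj|Jj
J/I-2 ? ·: jj|Jj
J/II-1 un I-1×I-2: jj
J/II-2 aff I-1×I-2: Jj|JJ
J/II-3 ? I-1×I-2: jj|Jj|JJ
⇒ J over [I-1,I-2,II-1,II-2,II-3]: 10 consistent
L/I-1 ? ·: Ll
L/I-2 un ·: ll
L/II-1 un I-1×I-2: ll
L/II-2 aff I-1×I-2: Ll
L/II-3 un I-1×I-2: ll
⇒ L over [I-1,I-2,II-1,II-2,II-3]: 1 consistent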